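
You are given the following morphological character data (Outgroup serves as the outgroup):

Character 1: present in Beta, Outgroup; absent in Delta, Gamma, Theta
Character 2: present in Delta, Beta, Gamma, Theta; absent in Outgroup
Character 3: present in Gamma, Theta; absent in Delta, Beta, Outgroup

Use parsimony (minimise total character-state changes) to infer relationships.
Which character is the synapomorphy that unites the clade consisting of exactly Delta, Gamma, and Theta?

Character 1

Character polarity is set by the outgroup: the derived state is whichever differs from the outgroup's state, so for Character 1 the derived state is 'absent', and for the remaining characters it is 'present'.
Character 1 (derived state 'absent') is shared by Delta, Gamma, and Theta — a synapomorphy uniting that clade.
All ingroup taxa share the derived state 'present' for Character 2; it defines the ingroup but does not resolve relationships within it.
Character 3: derived state 'present' in Gamma and Theta only — synapomorphy for {Gamma, Theta}.
Most parsimonious ingroup topology: (((Theta,Gamma),Delta),Beta).
The clade {Delta, Gamma, Theta} is supported by Character 1: its derived state 'absent' occurs in exactly those taxa and in no other taxon (including the outgroup).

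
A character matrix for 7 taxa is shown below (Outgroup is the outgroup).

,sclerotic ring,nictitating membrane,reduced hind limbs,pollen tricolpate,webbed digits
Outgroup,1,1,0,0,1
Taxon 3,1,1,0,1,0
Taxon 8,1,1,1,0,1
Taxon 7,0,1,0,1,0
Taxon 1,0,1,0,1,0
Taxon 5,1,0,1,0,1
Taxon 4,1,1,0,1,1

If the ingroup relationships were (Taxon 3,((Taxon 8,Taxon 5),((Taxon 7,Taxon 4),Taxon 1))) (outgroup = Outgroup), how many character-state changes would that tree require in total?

9

Map each character onto (Taxon 3,((Taxon 8,Taxon 5),((Taxon 7,Taxon 4),Taxon 1))) (rooted by Outgroup) and count the minimum state changes it requires (Fitch parsimony):
sclerotic ring: 2; nictitating membrane: 1; reduced hind limbs: 1; pollen tricolpate: 2; webbed digits: 3.
Total tree length = 9.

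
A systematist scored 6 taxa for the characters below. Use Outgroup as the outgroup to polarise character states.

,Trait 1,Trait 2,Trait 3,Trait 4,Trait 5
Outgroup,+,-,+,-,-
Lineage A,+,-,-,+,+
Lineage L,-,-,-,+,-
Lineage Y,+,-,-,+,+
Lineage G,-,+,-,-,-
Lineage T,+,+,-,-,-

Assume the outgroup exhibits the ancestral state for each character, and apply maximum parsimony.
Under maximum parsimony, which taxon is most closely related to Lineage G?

Lineage T

Character polarity is set by the outgroup: the derived state is whichever differs from the outgroup's state, so for Trait 1, Trait 3 the derived state is '-', and for the remaining characters it is '+'.
Trait 1 (state '-') occurs in Lineage G and Lineage L but conflicts with the nesting implied by the other characters — most parsimoniously interpreted as homoplasy.
Trait 2: derived state '+' in Lineage G and Lineage T only — synapomorphy for {Lineage G, Lineage T}.
Trait 3 (derived state '-') is shared by all ingroup taxa — unites the whole ingroup.
Only Lineage A, Lineage L, and Lineage Y show the derived state '+' for Trait 4, supporting them as a clade.
Trait 5 (derived state '+') is shared by Lineage A and Lineage Y — a synapomorphy uniting that clade.
Most parsimonious ingroup topology: (((Lineage A,Lineage Y),Lineage L),(Lineage G,Lineage T)).
Lineage G and Lineage T form a cherry on this tree, so they are sister taxa.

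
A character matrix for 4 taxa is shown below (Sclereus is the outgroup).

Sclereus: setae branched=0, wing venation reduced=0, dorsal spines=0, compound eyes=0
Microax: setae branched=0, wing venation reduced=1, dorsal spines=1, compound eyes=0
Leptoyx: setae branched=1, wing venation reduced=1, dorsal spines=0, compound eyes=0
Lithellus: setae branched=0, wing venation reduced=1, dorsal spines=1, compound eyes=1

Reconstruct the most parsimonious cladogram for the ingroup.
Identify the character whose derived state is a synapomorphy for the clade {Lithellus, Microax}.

The outgroup has state '0' for every character, so '1' is the derived state throughout.
setae branched: derived state '1' in Leptoyx only — an autapomorphy, so it tells us nothing about relationships among taxa.
All ingroup taxa share the derived state '1' for wing venation reduced; it defines the ingroup but does not resolve relationships within it.
Only Lithellus and Microax show the derived state '1' for dorsal spines, supporting them as a clade.
compound eyes: derived state '1' in Lithellus only — an autapomorphy, so it tells us nothing about relationships among taxa.
Most parsimonious ingroup topology: ((Microax,Lithellus),Leptoyx).
The clade {Lithellus, Microax} is supported by dorsal spines: its derived state '1' occurs in exactly those taxa and in no other taxon (including the outgroup).

dorsal spines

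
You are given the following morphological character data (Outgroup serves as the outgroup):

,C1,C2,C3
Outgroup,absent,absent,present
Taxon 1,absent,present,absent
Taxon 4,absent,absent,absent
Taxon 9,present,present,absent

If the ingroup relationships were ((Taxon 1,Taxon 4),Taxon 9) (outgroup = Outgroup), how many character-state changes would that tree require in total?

Map each character onto ((Taxon 1,Taxon 4),Taxon 9) (rooted by Outgroup) and count the minimum state changes it requires (Fitch parsimony):
C1: 1; C2: 2; C3: 1.
Total tree length = 4.

4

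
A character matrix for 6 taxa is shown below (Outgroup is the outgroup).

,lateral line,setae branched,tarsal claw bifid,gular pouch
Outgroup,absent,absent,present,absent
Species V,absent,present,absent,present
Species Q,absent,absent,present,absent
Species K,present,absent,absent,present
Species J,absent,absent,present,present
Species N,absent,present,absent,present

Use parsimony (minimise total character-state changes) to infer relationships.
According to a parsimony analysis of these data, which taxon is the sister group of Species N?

Character polarity is set by the outgroup: the derived state is whichever differs from the outgroup's state, so for tarsal claw bifid the derived state is 'absent', and for the remaining characters it is 'present'.
lateral line (derived state 'present') is unique to Species K (autapomorphy; uninformative for grouping).
Only Species N and Species V show the derived state 'present' for setae branched, supporting them as a clade.
tarsal claw bifid (derived state 'absent') is shared by Species K, Species N, and Species V — a synapomorphy uniting that clade.
gular pouch (derived state 'present') is shared by Species J, Species K, Species N, and Species V — a synapomorphy uniting that clade.
Most parsimonious ingroup topology: ((((Species V,Species N),Species K),Species J),Species Q).
Species N and Species V form a cherry on this tree, so they are sister taxa.

Species V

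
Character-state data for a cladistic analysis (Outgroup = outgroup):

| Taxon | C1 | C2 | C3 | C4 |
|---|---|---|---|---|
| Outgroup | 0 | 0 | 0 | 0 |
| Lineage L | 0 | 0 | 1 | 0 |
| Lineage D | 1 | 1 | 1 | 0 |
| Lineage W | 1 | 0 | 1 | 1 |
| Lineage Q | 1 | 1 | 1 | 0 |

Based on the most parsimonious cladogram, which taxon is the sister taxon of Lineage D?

Lineage Q

The outgroup has state '0' for every character, so '1' is the derived state throughout.
C1 (derived state '1') is shared by Lineage D, Lineage Q, and Lineage W — a synapomorphy uniting that clade.
C2: derived state '1' in Lineage D and Lineage Q only — synapomorphy for {Lineage D, Lineage Q}.
C3 (derived state '1') is shared by all ingroup taxa — unites the whole ingroup.
C4 (derived state '1') is unique to Lineage W (autapomorphy; uninformative for grouping).
Most parsimonious ingroup topology: (Lineage L,((Lineage D,Lineage Q),Lineage W)).
Lineage D and Lineage Q form a cherry on this tree, so they are sister taxa.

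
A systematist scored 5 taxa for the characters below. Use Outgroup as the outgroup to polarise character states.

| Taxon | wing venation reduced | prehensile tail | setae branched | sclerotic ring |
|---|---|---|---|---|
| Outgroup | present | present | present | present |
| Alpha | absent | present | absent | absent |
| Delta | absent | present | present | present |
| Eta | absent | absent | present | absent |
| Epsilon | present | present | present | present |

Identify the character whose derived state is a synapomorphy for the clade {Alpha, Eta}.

The outgroup has state 'present' for every character, so 'absent' is the derived state throughout.
Only Alpha, Delta, and Eta show the derived state 'absent' for wing venation reduced, supporting them as a clade.
prehensile tail: derived state 'absent' in Eta only — an autapomorphy, so it tells us nothing about relationships among taxa.
setae branched (derived state 'absent') is unique to Alpha (autapomorphy; uninformative for grouping).
sclerotic ring (derived state 'absent') is shared by Alpha and Eta — a synapomorphy uniting that clade.
Most parsimonious ingroup topology: (((Alpha,Eta),Delta),Epsilon).
The clade {Alpha, Eta} is supported by sclerotic ring: its derived state 'absent' occurs in exactly those taxa and in no other taxon (including the outgroup).

sclerotic ring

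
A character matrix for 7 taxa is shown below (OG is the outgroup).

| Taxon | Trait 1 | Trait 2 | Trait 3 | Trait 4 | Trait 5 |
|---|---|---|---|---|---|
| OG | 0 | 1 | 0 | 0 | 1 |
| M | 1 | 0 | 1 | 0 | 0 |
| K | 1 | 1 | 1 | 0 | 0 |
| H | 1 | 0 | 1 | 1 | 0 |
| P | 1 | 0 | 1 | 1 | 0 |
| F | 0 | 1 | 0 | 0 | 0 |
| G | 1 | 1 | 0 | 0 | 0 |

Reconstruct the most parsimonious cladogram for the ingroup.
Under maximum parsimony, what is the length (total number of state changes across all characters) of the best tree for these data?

5

Character polarity is set by the outgroup: the derived state is whichever differs from the outgroup's state, so for Trait 2, Trait 5 the derived state is '0', and for the remaining characters it is '1'.
Only G, H, K, M, and P show the derived state '1' for Trait 1, supporting them as a clade.
Trait 2 (derived state '0') is shared by H, M, and P — a synapomorphy uniting that clade.
Trait 3: derived state '1' in H, K, M, and P only — synapomorphy for {H, K, M, P}.
Trait 4 (derived state '1') is shared by H and P — a synapomorphy uniting that clade.
All ingroup taxa share the derived state '0' for Trait 5; it defines the ingroup but does not resolve relationships within it.
Most parsimonious ingroup topology: ((((M,(H,P)),K),G),F).
Changes per character on this tree: Trait 1: 1; Trait 2: 1; Trait 3: 1; Trait 4: 1; Trait 5: 1.
Total = 5.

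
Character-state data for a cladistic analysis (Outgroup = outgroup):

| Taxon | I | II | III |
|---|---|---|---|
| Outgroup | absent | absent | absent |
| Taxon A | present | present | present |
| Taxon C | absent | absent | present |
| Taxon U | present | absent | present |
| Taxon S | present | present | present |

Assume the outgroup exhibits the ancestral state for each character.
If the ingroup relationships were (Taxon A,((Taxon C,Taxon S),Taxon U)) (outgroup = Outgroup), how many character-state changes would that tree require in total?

5

Map each character onto (Taxon A,((Taxon C,Taxon S),Taxon U)) (rooted by Outgroup) and count the minimum state changes it requires (Fitch parsimony):
I: 2; II: 2; III: 1.
Total tree length = 5.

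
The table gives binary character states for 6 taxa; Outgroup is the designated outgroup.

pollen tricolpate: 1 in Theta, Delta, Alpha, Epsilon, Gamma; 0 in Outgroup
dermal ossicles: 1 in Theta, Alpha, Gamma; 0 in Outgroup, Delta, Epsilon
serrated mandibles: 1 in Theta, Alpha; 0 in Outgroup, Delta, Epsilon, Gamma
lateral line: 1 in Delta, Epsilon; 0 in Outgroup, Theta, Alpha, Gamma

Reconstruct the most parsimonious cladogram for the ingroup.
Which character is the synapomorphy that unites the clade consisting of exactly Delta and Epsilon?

lateral line

The outgroup has state '0' for every character, so '1' is the derived state throughout.
pollen tricolpate (derived state '1') is shared by all ingroup taxa — unites the whole ingroup.
dermal ossicles (derived state '1') is shared by Alpha, Gamma, and Theta — a synapomorphy uniting that clade.
serrated mandibles: derived state '1' in Alpha and Theta only — synapomorphy for {Alpha, Theta}.
lateral line: derived state '1' in Delta and Epsilon only — synapomorphy for {Delta, Epsilon}.
Most parsimonious ingroup topology: (((Theta,Alpha),Gamma),(Delta,Epsilon)).
The clade {Delta, Epsilon} is supported by lateral line: its derived state '1' occurs in exactly those taxa and in no other taxon (including the outgroup).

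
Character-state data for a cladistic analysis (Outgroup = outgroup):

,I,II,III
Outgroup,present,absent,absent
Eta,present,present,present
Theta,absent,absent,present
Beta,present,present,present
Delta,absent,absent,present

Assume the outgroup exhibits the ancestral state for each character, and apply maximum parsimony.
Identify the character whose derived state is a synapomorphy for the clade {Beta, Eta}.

II

Character polarity is set by the outgroup: the derived state is whichever differs from the outgroup's state, so for I the derived state is 'absent', and for the remaining characters it is 'present'.
Only Delta and Theta show the derived state 'absent' for I, supporting them as a clade.
II (derived state 'present') is shared by Beta and Eta — a synapomorphy uniting that clade.
III (derived state 'present') is shared by all ingroup taxa — unites the whole ingroup.
Most parsimonious ingroup topology: ((Eta,Beta),(Theta,Delta)).
The clade {Beta, Eta} is supported by II: its derived state 'present' occurs in exactly those taxa and in no other taxon (including the outgroup).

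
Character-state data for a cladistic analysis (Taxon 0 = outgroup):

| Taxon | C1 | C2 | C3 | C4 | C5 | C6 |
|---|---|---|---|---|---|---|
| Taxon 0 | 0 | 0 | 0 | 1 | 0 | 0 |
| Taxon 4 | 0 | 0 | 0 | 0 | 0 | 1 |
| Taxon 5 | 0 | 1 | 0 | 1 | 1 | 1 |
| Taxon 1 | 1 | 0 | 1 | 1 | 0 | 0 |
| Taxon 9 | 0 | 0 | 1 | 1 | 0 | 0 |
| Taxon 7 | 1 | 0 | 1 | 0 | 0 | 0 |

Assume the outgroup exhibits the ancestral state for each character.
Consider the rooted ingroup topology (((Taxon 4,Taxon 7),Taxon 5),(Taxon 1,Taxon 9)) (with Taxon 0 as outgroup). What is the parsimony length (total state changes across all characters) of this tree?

9

Map each character onto (((Taxon 4,Taxon 7),Taxon 5),(Taxon 1,Taxon 9)) (rooted by Taxon 0) and count the minimum state changes it requires (Fitch parsimony):
C1: 2; C2: 1; C3: 2; C4: 1; C5: 1; C6: 2.
Total tree length = 9.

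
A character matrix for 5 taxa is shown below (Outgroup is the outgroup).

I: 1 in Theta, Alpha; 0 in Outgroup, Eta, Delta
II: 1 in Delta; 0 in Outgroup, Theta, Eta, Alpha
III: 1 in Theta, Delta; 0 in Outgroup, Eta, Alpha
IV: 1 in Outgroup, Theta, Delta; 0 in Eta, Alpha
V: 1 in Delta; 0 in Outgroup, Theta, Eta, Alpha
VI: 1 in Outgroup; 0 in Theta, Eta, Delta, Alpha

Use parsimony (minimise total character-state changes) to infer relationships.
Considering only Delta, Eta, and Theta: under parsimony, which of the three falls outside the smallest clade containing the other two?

Character polarity is set by the outgroup: the derived state is whichever differs from the outgroup's state, so for IV, VI the derived state is '0', and for the remaining characters it is '1'.
I (state '1') occurs in Alpha and Theta but conflicts with the nesting implied by the other characters — most parsimoniously interpreted as homoplasy.
II (derived state '1') is unique to Delta (autapomorphy; uninformative for grouping).
Only Delta and Theta show the derived state '1' for III, supporting them as a clade.
IV: derived state '0' in Alpha and Eta only — synapomorphy for {Alpha, Eta}.
V: derived state '1' in Delta only — an autapomorphy, so it tells us nothing about relationships among taxa.
All ingroup taxa share the derived state '0' for VI; it defines the ingroup but does not resolve relationships within it.
Most parsimonious ingroup topology: ((Theta,Delta),(Eta,Alpha)).
Delta and Theta share a more recent common ancestor with each other than either does with Eta, so Eta is the least closely related of the three.

Eta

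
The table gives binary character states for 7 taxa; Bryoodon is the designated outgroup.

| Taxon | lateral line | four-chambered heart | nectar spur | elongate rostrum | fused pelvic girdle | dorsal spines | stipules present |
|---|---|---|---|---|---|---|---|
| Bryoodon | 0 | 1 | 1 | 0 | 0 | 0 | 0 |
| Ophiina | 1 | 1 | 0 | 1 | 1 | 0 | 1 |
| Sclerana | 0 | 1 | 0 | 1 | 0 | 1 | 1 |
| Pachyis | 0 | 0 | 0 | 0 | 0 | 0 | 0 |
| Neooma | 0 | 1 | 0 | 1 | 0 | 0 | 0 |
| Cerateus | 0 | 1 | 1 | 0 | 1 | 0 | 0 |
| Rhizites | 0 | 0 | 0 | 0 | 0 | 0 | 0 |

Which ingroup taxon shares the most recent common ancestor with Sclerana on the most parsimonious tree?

Character polarity is set by the outgroup: the derived state is whichever differs from the outgroup's state, so for four-chambered heart, nectar spur the derived state is '0', and for the remaining characters it is '1'.
lateral line: derived state '1' in Ophiina only — an autapomorphy, so it tells us nothing about relationships among taxa.
four-chambered heart: derived state '0' in Pachyis and Rhizites only — synapomorphy for {Pachyis, Rhizites}.
nectar spur (derived state '0') is shared by Neooma, Ophiina, Pachyis, Rhizites, and Sclerana — a synapomorphy uniting that clade.
elongate rostrum: derived state '1' in Neooma, Ophiina, and Sclerana only — synapomorphy for {Neooma, Ophiina, Sclerana}.
fused pelvic girdle (state '1') occurs in Cerateus and Ophiina but conflicts with the nesting implied by the other characters — most parsimoniously interpreted as homoplasy.
dorsal spines: derived state '1' in Sclerana only — an autapomorphy, so it tells us nothing about relationships among taxa.
stipules present (derived state '1') is shared by Ophiina and Sclerana — a synapomorphy uniting that clade.
Most parsimonious ingroup topology: ((((Ophiina,Sclerana),Neooma),(Pachyis,Rhizites)),Cerateus).
Sclerana and Ophiina form a cherry on this tree, so they are sister taxa.

Ophiina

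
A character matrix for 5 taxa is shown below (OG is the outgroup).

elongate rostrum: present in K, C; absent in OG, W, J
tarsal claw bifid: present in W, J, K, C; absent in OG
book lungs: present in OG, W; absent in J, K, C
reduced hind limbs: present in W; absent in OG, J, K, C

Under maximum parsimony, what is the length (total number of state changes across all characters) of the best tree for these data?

Character polarity is set by the outgroup: the derived state is whichever differs from the outgroup's state, so for book lungs the derived state is 'absent', and for the remaining characters it is 'present'.
elongate rostrum (derived state 'present') is shared by C and K — a synapomorphy uniting that clade.
All ingroup taxa share the derived state 'present' for tarsal claw bifid; it defines the ingroup but does not resolve relationships within it.
book lungs (derived state 'absent') is shared by C, J, and K — a synapomorphy uniting that clade.
reduced hind limbs: derived state 'present' in W only — an autapomorphy, so it tells us nothing about relationships among taxa.
Most parsimonious ingroup topology: (W,(J,(K,C))).
Changes per character on this tree: elongate rostrum: 1; tarsal claw bifid: 1; book lungs: 1; reduced hind limbs: 1.
Total = 4.

4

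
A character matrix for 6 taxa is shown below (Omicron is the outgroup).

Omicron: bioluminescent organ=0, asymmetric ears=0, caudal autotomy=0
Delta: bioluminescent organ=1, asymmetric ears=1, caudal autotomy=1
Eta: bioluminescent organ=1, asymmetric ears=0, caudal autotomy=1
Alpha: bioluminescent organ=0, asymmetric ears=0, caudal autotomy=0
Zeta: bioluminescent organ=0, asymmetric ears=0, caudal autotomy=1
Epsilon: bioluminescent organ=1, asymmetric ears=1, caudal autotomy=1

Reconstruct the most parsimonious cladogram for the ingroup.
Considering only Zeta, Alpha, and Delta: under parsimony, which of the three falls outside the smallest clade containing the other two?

Alpha

The outgroup has state '0' for every character, so '1' is the derived state throughout.
bioluminescent organ: derived state '1' in Delta, Epsilon, and Eta only — synapomorphy for {Delta, Epsilon, Eta}.
Only Delta and Epsilon show the derived state '1' for asymmetric ears, supporting them as a clade.
caudal autotomy: derived state '1' in Delta, Epsilon, Eta, and Zeta only — synapomorphy for {Delta, Epsilon, Eta, Zeta}.
Most parsimonious ingroup topology: ((((Delta,Epsilon),Eta),Zeta),Alpha).
Delta and Zeta share a more recent common ancestor with each other than either does with Alpha, so Alpha is the least closely related of the three.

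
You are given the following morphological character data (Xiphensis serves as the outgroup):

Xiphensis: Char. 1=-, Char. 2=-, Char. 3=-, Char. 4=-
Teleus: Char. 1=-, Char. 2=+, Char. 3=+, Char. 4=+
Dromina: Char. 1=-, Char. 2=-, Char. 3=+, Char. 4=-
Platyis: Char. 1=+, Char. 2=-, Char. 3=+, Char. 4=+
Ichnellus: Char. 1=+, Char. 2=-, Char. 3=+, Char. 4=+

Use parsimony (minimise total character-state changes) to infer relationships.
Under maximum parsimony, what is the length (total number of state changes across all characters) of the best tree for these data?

4

The outgroup has state '-' for every character, so '+' is the derived state throughout.
Char. 1 (derived state '+') is shared by Ichnellus and Platyis — a synapomorphy uniting that clade.
Char. 2 (derived state '+') is unique to Teleus (autapomorphy; uninformative for grouping).
Char. 3 (derived state '+') is shared by all ingroup taxa — unites the whole ingroup.
Char. 4 (derived state '+') is shared by Ichnellus, Platyis, and Teleus — a synapomorphy uniting that clade.
Most parsimonious ingroup topology: ((Teleus,(Platyis,Ichnellus)),Dromina).
Changes per character on this tree: Char. 1: 1; Char. 2: 1; Char. 3: 1; Char. 4: 1.
Total = 4.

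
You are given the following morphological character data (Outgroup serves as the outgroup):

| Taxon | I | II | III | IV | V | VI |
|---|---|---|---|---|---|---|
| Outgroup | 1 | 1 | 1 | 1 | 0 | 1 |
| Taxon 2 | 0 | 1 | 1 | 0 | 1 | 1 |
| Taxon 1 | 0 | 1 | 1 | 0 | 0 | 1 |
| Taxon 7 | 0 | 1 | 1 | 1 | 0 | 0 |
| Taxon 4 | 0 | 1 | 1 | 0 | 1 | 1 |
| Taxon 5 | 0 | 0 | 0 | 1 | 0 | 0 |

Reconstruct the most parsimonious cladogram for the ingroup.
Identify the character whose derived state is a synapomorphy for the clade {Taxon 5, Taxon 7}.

Character polarity is set by the outgroup: the derived state is whichever differs from the outgroup's state, so for I, II, III, IV, VI the derived state is '0', and for the remaining characters it is '1'.
I (derived state '0') is shared by all ingroup taxa — unites the whole ingroup.
II: derived state '0' in Taxon 5 only — an autapomorphy, so it tells us nothing about relationships among taxa.
III: derived state '0' in Taxon 5 only — an autapomorphy, so it tells us nothing about relationships among taxa.
IV (derived state '0') is shared by Taxon 1, Taxon 2, and Taxon 4 — a synapomorphy uniting that clade.
V: derived state '1' in Taxon 2 and Taxon 4 only — synapomorphy for {Taxon 2, Taxon 4}.
Only Taxon 5 and Taxon 7 show the derived state '0' for VI, supporting them as a clade.
Most parsimonious ingroup topology: (((Taxon 2,Taxon 4),Taxon 1),(Taxon 7,Taxon 5)).
The clade {Taxon 5, Taxon 7} is supported by VI: its derived state '0' occurs in exactly those taxa and in no other taxon (including the outgroup).

VI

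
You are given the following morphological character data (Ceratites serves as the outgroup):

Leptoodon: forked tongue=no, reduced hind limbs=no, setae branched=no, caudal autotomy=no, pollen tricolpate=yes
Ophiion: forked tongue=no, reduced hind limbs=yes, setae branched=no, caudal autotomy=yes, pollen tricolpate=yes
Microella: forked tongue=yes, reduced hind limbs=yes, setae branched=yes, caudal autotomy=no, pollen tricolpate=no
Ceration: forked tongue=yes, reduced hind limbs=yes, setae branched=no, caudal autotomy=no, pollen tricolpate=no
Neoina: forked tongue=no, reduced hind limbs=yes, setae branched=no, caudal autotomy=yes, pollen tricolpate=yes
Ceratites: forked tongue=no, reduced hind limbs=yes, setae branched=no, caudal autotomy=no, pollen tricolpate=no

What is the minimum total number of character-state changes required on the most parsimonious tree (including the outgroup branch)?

5

Character polarity is set by the outgroup: the derived state is whichever differs from the outgroup's state, so for reduced hind limbs the derived state is 'no', and for the remaining characters it is 'yes'.
Only Ceration and Microella show the derived state 'yes' for forked tongue, supporting them as a clade.
reduced hind limbs (derived state 'no') is unique to Leptoodon (autapomorphy; uninformative for grouping).
setae branched (derived state 'yes') is unique to Microella (autapomorphy; uninformative for grouping).
Only Neoina and Ophiion show the derived state 'yes' for caudal autotomy, supporting them as a clade.
pollen tricolpate (derived state 'yes') is shared by Leptoodon, Neoina, and Ophiion — a synapomorphy uniting that clade.
Most parsimonious ingroup topology: ((Microella,Ceration),((Neoina,Ophiion),Leptoodon)).
Changes per character on this tree: forked tongue: 1; reduced hind limbs: 1; setae branched: 1; caudal autotomy: 1; pollen tricolpate: 1.
Total = 5.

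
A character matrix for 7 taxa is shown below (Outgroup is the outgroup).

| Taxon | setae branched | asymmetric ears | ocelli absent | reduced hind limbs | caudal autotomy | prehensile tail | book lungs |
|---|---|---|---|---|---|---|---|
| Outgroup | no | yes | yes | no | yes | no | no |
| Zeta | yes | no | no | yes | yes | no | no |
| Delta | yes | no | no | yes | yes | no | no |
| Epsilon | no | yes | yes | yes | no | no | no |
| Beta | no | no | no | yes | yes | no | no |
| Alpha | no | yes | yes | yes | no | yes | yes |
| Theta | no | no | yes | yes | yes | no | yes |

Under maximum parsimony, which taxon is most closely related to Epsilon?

Character polarity is set by the outgroup: the derived state is whichever differs from the outgroup's state, so for asymmetric ears, ocelli absent, caudal autotomy the derived state is 'no', and for the remaining characters it is 'yes'.
setae branched: derived state 'yes' in Delta and Zeta only — synapomorphy for {Delta, Zeta}.
asymmetric ears: derived state 'no' in Beta, Delta, Theta, and Zeta only — synapomorphy for {Beta, Delta, Theta, Zeta}.
ocelli absent (derived state 'no') is shared by Beta, Delta, and Zeta — a synapomorphy uniting that clade.
reduced hind limbs (derived state 'yes') is shared by all ingroup taxa — unites the whole ingroup.
Only Alpha and Epsilon show the derived state 'no' for caudal autotomy, supporting them as a clade.
prehensile tail: derived state 'yes' in Alpha only — an autapomorphy, so it tells us nothing about relationships among taxa.
book lungs groups Alpha and Theta, which is incompatible with the clades supported by the remaining characters; treating it as convergent (homoplasy) costs fewer steps than any alternative tree.
Most parsimonious ingroup topology: ((((Zeta,Delta),Beta),Theta),(Epsilon,Alpha)).
Epsilon and Alpha form a cherry on this tree, so they are sister taxa.

Alpha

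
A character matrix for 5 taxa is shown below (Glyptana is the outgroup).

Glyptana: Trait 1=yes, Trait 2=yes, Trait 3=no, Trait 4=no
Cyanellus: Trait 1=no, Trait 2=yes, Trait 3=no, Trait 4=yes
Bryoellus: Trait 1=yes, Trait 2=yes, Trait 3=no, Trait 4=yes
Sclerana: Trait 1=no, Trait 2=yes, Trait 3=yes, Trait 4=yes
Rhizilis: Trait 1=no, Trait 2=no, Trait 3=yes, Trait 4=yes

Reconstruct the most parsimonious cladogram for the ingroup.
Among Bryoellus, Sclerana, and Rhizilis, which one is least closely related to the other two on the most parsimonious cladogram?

Bryoellus

Character polarity is set by the outgroup: the derived state is whichever differs from the outgroup's state, so for Trait 1, Trait 2 the derived state is 'no', and for the remaining characters it is 'yes'.
Trait 1: derived state 'no' in Cyanellus, Rhizilis, and Sclerana only — synapomorphy for {Cyanellus, Rhizilis, Sclerana}.
Trait 2 (derived state 'no') is unique to Rhizilis (autapomorphy; uninformative for grouping).
Only Rhizilis and Sclerana show the derived state 'yes' for Trait 3, supporting them as a clade.
All ingroup taxa share the derived state 'yes' for Trait 4; it defines the ingroup but does not resolve relationships within it.
Most parsimonious ingroup topology: ((Cyanellus,(Sclerana,Rhizilis)),Bryoellus).
Rhizilis and Sclerana share a more recent common ancestor with each other than either does with Bryoellus, so Bryoellus is the least closely related of the three.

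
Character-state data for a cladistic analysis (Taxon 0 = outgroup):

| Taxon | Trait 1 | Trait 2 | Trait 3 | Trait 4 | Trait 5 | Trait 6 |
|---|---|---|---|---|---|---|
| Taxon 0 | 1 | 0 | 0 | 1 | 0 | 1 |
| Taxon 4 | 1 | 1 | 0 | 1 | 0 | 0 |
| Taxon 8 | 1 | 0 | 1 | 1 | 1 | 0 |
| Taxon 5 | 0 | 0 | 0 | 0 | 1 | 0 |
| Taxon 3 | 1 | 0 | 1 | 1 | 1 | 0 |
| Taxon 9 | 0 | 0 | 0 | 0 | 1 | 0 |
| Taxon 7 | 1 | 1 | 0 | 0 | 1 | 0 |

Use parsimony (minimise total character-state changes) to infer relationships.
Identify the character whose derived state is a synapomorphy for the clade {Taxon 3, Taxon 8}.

Trait 3

Character polarity is set by the outgroup: the derived state is whichever differs from the outgroup's state, so for Trait 1, Trait 4, Trait 6 the derived state is '0', and for the remaining characters it is '1'.
Trait 1: derived state '0' in Taxon 5 and Taxon 9 only — synapomorphy for {Taxon 5, Taxon 9}.
Trait 2 (state '1') occurs in Taxon 4 and Taxon 7 but conflicts with the nesting implied by the other characters — most parsimoniously interpreted as homoplasy.
Trait 3 (derived state '1') is shared by Taxon 3 and Taxon 8 — a synapomorphy uniting that clade.
Only Taxon 5, Taxon 7, and Taxon 9 show the derived state '0' for Trait 4, supporting them as a clade.
Only Taxon 3, Taxon 5, Taxon 7, Taxon 8, and Taxon 9 show the derived state '1' for Trait 5, supporting them as a clade.
Trait 6 (derived state '0') is shared by all ingroup taxa — unites the whole ingroup.
Most parsimonious ingroup topology: (Taxon 4,((Taxon 8,Taxon 3),((Taxon 5,Taxon 9),Taxon 7))).
The clade {Taxon 3, Taxon 8} is supported by Trait 3: its derived state '1' occurs in exactly those taxa and in no other taxon (including the outgroup).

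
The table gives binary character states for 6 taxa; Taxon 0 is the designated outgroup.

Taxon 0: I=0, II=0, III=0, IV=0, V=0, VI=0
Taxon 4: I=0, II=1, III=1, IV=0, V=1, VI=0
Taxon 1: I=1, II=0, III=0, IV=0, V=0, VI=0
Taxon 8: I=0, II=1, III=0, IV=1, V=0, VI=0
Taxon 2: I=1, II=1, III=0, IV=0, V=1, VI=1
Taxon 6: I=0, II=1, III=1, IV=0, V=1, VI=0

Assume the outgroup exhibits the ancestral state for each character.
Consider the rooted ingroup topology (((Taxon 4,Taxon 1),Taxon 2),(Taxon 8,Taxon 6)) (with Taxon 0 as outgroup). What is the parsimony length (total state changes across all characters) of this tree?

11

Map each character onto (((Taxon 4,Taxon 1),Taxon 2),(Taxon 8,Taxon 6)) (rooted by Taxon 0) and count the minimum state changes it requires (Fitch parsimony):
I: 2; II: 2; III: 2; IV: 1; V: 3; VI: 1.
Total tree length = 11.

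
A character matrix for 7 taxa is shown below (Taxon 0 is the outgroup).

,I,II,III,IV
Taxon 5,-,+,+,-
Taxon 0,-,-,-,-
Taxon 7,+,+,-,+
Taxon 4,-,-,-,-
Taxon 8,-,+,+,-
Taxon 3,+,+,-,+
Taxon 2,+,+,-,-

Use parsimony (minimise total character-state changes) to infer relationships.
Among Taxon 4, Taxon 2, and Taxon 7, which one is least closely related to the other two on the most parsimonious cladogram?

The outgroup has state '-' for every character, so '+' is the derived state throughout.
I (derived state '+') is shared by Taxon 2, Taxon 3, and Taxon 7 — a synapomorphy uniting that clade.
II (derived state '+') is shared by Taxon 2, Taxon 3, Taxon 5, Taxon 7, and Taxon 8 — a synapomorphy uniting that clade.
Only Taxon 5 and Taxon 8 show the derived state '+' for III, supporting them as a clade.
IV: derived state '+' in Taxon 3 and Taxon 7 only — synapomorphy for {Taxon 3, Taxon 7}.
Most parsimonious ingroup topology: (((Taxon 2,(Taxon 7,Taxon 3)),(Taxon 8,Taxon 5)),Taxon 4).
Taxon 7 and Taxon 2 share a more recent common ancestor with each other than either does with Taxon 4, so Taxon 4 is the least closely related of the three.

Taxon 4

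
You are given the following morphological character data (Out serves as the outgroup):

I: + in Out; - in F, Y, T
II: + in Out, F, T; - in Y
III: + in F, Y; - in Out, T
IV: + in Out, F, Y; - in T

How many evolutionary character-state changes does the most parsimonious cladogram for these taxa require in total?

Character polarity is set by the outgroup: the derived state is whichever differs from the outgroup's state, so for I, II, IV the derived state is '-', and for the remaining characters it is '+'.
All ingroup taxa share the derived state '-' for I; it defines the ingroup but does not resolve relationships within it.
II: derived state '-' in Y only — an autapomorphy, so it tells us nothing about relationships among taxa.
III (derived state '+') is shared by F and Y — a synapomorphy uniting that clade.
IV (derived state '-') is unique to T (autapomorphy; uninformative for grouping).
Most parsimonious ingroup topology: ((F,Y),T).
Changes per character on this tree: I: 1; II: 1; III: 1; IV: 1.
Total = 4.

4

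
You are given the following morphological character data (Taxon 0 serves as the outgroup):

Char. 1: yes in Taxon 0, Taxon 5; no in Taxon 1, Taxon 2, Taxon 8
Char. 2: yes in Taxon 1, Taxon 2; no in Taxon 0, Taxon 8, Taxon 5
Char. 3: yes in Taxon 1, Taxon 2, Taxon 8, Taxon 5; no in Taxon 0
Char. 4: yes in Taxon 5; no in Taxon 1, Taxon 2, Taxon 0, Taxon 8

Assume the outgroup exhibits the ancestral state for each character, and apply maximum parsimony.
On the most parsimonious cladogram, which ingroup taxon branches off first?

Character polarity is set by the outgroup: the derived state is whichever differs from the outgroup's state, so for Char. 1 the derived state is 'no', and for the remaining characters it is 'yes'.
Char. 1 (derived state 'no') is shared by Taxon 1, Taxon 2, and Taxon 8 — a synapomorphy uniting that clade.
Char. 2 (derived state 'yes') is shared by Taxon 1 and Taxon 2 — a synapomorphy uniting that clade.
All ingroup taxa share the derived state 'yes' for Char. 3; it defines the ingroup but does not resolve relationships within it.
Char. 4 (derived state 'yes') is unique to Taxon 5 (autapomorphy; uninformative for grouping).
Most parsimonious ingroup topology: (Taxon 5,((Taxon 1,Taxon 2),Taxon 8)).
Taxon 5 is sister to the clade containing all other ingroup taxa, so it is the earliest-diverging (most basal) ingroup lineage.

Taxon 5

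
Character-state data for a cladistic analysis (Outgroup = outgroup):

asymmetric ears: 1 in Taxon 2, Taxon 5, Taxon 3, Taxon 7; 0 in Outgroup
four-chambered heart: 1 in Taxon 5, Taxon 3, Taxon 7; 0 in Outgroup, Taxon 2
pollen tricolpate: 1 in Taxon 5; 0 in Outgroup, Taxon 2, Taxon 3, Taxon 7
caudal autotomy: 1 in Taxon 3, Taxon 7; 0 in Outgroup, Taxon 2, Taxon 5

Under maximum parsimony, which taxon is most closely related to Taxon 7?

The outgroup has state '0' for every character, so '1' is the derived state throughout.
All ingroup taxa share the derived state '1' for asymmetric ears; it defines the ingroup but does not resolve relationships within it.
four-chambered heart (derived state '1') is shared by Taxon 3, Taxon 5, and Taxon 7 — a synapomorphy uniting that clade.
pollen tricolpate: derived state '1' in Taxon 5 only — an autapomorphy, so it tells us nothing about relationships among taxa.
caudal autotomy (derived state '1') is shared by Taxon 3 and Taxon 7 — a synapomorphy uniting that clade.
Most parsimonious ingroup topology: (Taxon 2,(Taxon 5,(Taxon 3,Taxon 7))).
Taxon 7 and Taxon 3 form a cherry on this tree, so they are sister taxa.

Taxon 3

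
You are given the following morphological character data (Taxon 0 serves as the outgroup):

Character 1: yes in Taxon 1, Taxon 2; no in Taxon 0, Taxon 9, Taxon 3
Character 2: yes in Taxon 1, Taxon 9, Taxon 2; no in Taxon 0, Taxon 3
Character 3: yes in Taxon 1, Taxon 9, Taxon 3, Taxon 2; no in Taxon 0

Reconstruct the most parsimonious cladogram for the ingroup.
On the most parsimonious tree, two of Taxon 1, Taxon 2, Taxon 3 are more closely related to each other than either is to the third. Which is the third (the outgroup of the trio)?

Taxon 3

The outgroup has state 'no' for every character, so 'yes' is the derived state throughout.
Only Taxon 1 and Taxon 2 show the derived state 'yes' for Character 1, supporting them as a clade.
Only Taxon 1, Taxon 2, and Taxon 9 show the derived state 'yes' for Character 2, supporting them as a clade.
Character 3 (derived state 'yes') is shared by all ingroup taxa — unites the whole ingroup.
Most parsimonious ingroup topology: (((Taxon 1,Taxon 2),Taxon 9),Taxon 3).
Taxon 2 and Taxon 1 share a more recent common ancestor with each other than either does with Taxon 3, so Taxon 3 is the least closely related of the three.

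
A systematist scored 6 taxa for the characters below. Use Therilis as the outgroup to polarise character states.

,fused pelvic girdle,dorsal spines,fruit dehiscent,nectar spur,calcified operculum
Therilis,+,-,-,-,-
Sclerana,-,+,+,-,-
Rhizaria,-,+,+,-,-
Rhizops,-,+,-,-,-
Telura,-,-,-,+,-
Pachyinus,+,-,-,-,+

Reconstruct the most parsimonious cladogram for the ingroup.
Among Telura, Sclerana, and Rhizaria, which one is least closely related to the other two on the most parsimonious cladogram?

Character polarity is set by the outgroup: the derived state is whichever differs from the outgroup's state, so for fused pelvic girdle the derived state is '-', and for the remaining characters it is '+'.
Only Rhizaria, Rhizops, Sclerana, and Telura show the derived state '-' for fused pelvic girdle, supporting them as a clade.
Only Rhizaria, Rhizops, and Sclerana show the derived state '+' for dorsal spines, supporting them as a clade.
Only Rhizaria and Sclerana show the derived state '+' for fruit dehiscent, supporting them as a clade.
nectar spur (derived state '+') is unique to Telura (autapomorphy; uninformative for grouping).
calcified operculum (derived state '+') is unique to Pachyinus (autapomorphy; uninformative for grouping).
Most parsimonious ingroup topology: (((Rhizops,(Sclerana,Rhizaria)),Telura),Pachyinus).
Sclerana and Rhizaria share a more recent common ancestor with each other than either does with Telura, so Telura is the least closely related of the three.

Telura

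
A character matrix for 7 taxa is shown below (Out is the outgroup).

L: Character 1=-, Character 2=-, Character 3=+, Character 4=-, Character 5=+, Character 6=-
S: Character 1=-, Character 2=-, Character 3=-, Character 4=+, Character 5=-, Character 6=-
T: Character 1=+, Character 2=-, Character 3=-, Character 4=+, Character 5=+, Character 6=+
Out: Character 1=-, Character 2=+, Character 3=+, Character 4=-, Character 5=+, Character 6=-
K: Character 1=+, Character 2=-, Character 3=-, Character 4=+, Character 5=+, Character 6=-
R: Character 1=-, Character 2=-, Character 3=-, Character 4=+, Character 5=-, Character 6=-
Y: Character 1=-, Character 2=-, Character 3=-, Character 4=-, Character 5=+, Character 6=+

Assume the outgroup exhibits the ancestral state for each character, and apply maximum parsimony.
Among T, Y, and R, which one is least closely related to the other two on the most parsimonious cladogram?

Y

Character polarity is set by the outgroup: the derived state is whichever differs from the outgroup's state, so for Character 2, Character 3, Character 5 the derived state is '-', and for the remaining characters it is '+'.
Character 1 (derived state '+') is shared by K and T — a synapomorphy uniting that clade.
Character 2 (derived state '-') is shared by all ingroup taxa — unites the whole ingroup.
Character 3 (derived state '-') is shared by K, R, S, T, and Y — a synapomorphy uniting that clade.
Character 4: derived state '+' in K, R, S, and T only — synapomorphy for {K, R, S, T}.
Character 5: derived state '-' in R and S only — synapomorphy for {R, S}.
Character 6 (state '+') occurs in T and Y but conflicts with the nesting implied by the other characters — most parsimoniously interpreted as homoplasy.
Most parsimonious ingroup topology: ((((T,K),(S,R)),Y),L).
R and T share a more recent common ancestor with each other than either does with Y, so Y is the least closely related of the three.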